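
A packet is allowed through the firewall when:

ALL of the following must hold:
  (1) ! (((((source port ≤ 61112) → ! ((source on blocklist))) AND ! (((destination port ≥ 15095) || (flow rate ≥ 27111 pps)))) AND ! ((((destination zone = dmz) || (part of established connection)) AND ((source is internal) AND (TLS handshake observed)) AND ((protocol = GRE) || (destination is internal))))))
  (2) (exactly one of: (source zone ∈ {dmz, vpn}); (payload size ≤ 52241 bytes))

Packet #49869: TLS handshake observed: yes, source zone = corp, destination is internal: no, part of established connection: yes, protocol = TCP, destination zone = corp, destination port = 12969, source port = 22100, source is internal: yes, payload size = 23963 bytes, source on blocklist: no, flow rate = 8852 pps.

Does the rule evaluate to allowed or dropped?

Dropped

Atomic conditions:
  source port ≤ 61112: 22100 ≤ 61112 is true
  source on blocklist: no → false
  destination port ≥ 15095: 12969 ≥ 15095 is false
  flow rate ≥ 27111 pps: 8852 ≥ 27111 is false
  destination zone = dmz: corp == dmz is false
  part of established connection: yes → true
  source is internal: yes → true
  TLS handshake observed: yes → true
  protocol = GRE: TCP == GRE is false
  destination is internal: no → false
  source zone ∈ {dmz, vpn}: corp is not in the set → false
  payload size ≤ 52241 bytes: 23963 ≤ 52241 is true
Combine:
[1.1.1.1.2] NOT false = true
[1.1.1.1] true → true = true
[1.1.1.2.1] false OR false = false
[1.1.1.2] NOT false = true
[1.1.1] true AND true = true
[1.1.2.1.1] false OR true = true
[1.1.2.1.2] true AND true = true
[1.1.2.1.3] false OR false = false
[1.1.2.1] true AND true AND false = false
[1.1.2] NOT false = true
[1.1] true AND true = true
[1] NOT true = false
[2] exactly-one(false, true) = true
[root] false AND true = false
Overall: false → dropped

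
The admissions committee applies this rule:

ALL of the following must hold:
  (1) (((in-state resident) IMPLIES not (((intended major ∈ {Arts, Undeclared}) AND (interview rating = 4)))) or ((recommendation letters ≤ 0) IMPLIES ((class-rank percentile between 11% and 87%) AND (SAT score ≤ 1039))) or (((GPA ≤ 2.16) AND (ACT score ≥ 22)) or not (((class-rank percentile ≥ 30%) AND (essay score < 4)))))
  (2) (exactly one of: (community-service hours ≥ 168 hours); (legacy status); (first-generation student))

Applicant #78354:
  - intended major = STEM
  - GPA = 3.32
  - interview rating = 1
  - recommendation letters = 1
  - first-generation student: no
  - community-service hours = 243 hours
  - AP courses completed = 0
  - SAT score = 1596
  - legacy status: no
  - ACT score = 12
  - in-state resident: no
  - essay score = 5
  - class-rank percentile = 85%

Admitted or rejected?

Admitted

Atomic conditions:
  in-state resident: no → false
  intended major ∈ {Arts, Undeclared}: STEM is not in the set → false
  interview rating = 4: 1 == 4 is false
  recommendation letters ≤ 0: 1 ≤ 0 is false
  class-rank percentile between 11% and 87%: 85 in [11, 87] is true
  SAT score ≤ 1039: 1596 ≤ 1039 is false
  GPA ≤ 2.16: 3.32 ≤ 2.16 is false
  ACT score ≥ 22: 12 ≥ 22 is false
  class-rank percentile ≥ 30%: 85 ≥ 30 is true
  essay score < 4: 5 < 4 is false
  community-service hours ≥ 168 hours: 243 ≥ 168 is true
  legacy status: no → false
  first-generation student: no → false
Combine:
[1.1.2.1] false AND false = false
[1.1.2] NOT false = true
[1.1] false → true (antecedent false ⇒ implication holds) = true
[1.2.2] true AND false = false
[1.2] false → false (antecedent false ⇒ implication holds) = true
[1.3.1] false AND false = false
[1.3.2.1] true AND false = false
[1.3.2] NOT false = true
[1.3] false OR true = true
[1] true OR true OR true = true
[2] exactly-one(true, false, false) = true
[root] true AND true = true
Overall: true → admitted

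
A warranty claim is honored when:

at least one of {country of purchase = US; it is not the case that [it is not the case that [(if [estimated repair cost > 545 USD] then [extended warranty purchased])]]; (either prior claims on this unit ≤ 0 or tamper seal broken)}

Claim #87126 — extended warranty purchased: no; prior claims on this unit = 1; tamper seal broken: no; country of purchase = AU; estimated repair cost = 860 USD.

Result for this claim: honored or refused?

Refused

Atomic conditions:
  country of purchase = US: AU == US is false
  estimated repair cost > 545 USD: 860 > 545 is true
  extended warranty purchased: no → false
  prior claims on this unit ≤ 0: 1 ≤ 0 is false
  tamper seal broken: no → false
Combine:
[2.1.1] true → false = false
[2.1] NOT false = true
[2] NOT true = false
[3] false OR false = false
[root] false OR false OR false = false
Overall: false → refused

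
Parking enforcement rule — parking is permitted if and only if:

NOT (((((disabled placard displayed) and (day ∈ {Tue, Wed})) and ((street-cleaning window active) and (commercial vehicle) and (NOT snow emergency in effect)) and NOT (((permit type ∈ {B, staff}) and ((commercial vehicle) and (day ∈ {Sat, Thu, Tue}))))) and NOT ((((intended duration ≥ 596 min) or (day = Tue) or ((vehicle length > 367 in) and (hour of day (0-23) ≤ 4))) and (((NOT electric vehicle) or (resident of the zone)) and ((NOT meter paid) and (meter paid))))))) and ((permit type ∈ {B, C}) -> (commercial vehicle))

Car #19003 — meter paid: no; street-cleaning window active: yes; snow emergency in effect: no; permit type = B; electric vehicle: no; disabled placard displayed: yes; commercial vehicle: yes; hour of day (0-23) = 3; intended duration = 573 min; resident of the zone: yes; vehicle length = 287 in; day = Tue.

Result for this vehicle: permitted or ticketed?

Atomic conditions:
  disabled placard displayed: yes → true
  day ∈ {Tue, Wed}: Tue is in the set → true
  street-cleaning window active: yes → true
  commercial vehicle: yes → true
  NOT snow emergency in effect: no → true
  permit type ∈ {B, staff}: B is in the set → true
  day ∈ {Sat, Thu, Tue}: Tue is in the set → true
  intended duration ≥ 596 min: 573 ≥ 596 is false
  day = Tue: Tue == Tue is true
  vehicle length > 367 in: 287 > 367 is false
  hour of day (0-23) ≤ 4: 3 ≤ 4 is true
  NOT electric vehicle: no → true
  resident of the zone: yes → true
  NOT meter paid: no → true
  meter paid: no → false
  permit type ∈ {B, C}: B is in the set → true
Combine:
[1.1.1.1] true AND true = true
[1.1.1.2] true AND true AND true = true
[1.1.1.3.1.2] true AND true = true
[1.1.1.3.1] true AND true = true
[1.1.1.3] NOT true = false
[1.1.1] true AND true AND false = false
[1.1.2.1.1.3] false AND true = false
[1.1.2.1.1] false OR true OR false = true
[1.1.2.1.2.1] true OR true = true
[1.1.2.1.2.2] true AND false = false
[1.1.2.1.2] true AND false = false
[1.1.2.1] true AND false = false
[1.1.2] NOT false = true
[1.1] false AND true = false
[1] NOT false = true
[2] true → true = true
[root] true AND true = true
Overall: true → permitted

Permitted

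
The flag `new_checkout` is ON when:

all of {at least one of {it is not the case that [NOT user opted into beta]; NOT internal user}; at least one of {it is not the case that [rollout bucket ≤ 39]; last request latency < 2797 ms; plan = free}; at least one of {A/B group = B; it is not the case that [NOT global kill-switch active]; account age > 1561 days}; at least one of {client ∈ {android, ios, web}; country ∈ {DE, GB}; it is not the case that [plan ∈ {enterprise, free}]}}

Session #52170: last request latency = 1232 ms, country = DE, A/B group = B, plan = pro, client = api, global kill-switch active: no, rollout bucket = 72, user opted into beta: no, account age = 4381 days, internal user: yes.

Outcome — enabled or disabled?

Atomic conditions:
  NOT user opted into beta: no → true
  NOT internal user: yes → false
  rollout bucket ≤ 39: 72 ≤ 39 is false
  last request latency < 2797 ms: 1232 < 2797 is true
  plan = free: pro == free is false
  A/B group = B: B == B is true
  NOT global kill-switch active: no → true
  account age > 1561 days: 4381 > 1561 is true
  client ∈ {android, ios, web}: api is not in the set → false
  country ∈ {DE, GB}: DE is in the set → true
  plan ∈ {enterprise, free}: pro is not in the set → false
Combine:
[1.1] NOT true = false
[1] false OR false = false
[2.1] NOT false = true
[2] true OR true OR false = true
[3.2] NOT true = false
[3] true OR false OR true = true
[4.3] NOT false = true
[4] false OR true OR true = true
[root] false AND true AND true AND true = false
Overall: false → disabled

Disabled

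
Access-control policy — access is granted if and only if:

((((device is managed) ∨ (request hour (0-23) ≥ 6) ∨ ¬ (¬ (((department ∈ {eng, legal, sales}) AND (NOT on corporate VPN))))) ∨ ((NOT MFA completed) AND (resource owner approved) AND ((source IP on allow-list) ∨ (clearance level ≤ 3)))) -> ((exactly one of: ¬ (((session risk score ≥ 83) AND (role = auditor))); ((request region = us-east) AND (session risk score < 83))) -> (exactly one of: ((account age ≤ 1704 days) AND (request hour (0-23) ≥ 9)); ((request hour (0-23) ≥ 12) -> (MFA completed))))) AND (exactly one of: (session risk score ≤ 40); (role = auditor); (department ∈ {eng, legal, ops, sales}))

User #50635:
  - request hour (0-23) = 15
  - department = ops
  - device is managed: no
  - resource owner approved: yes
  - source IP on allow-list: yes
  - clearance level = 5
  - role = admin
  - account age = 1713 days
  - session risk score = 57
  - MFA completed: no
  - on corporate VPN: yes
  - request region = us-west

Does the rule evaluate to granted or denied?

Atomic conditions:
  device is managed: no → false
  request hour (0-23) ≥ 6: 15 ≥ 6 is true
  department ∈ {eng, legal, sales}: ops is not in the set → false
  NOT on corporate VPN: yes → false
  NOT MFA completed: no → true
  resource owner approved: yes → true
  source IP on allow-list: yes → true
  clearance level ≤ 3: 5 ≤ 3 is false
  session risk score ≥ 83: 57 ≥ 83 is false
  role = auditor: admin == auditor is false
  request region = us-east: us-west == us-east is false
  session risk score < 83: 57 < 83 is true
  account age ≤ 1704 days: 1713 ≤ 1704 is false
  request hour (0-23) ≥ 9: 15 ≥ 9 is true
  request hour (0-23) ≥ 12: 15 ≥ 12 is true
  MFA completed: no → false
  session risk score ≤ 40: 57 ≤ 40 is false
  department ∈ {eng, legal, ops, sales}: ops is in the set → true
Combine:
[1.1.1.3.1.1] false AND false = false
[1.1.1.3.1] NOT false = true
[1.1.1.3] NOT true = false
[1.1.1] false OR true OR false = true
[1.1.2.3] true OR false = true
[1.1.2] true AND true AND true = true
[1.1] true OR true = true
[1.2.1.1.1] false AND false = false
[1.2.1.1] NOT false = true
[1.2.1.2] false AND true = false
[1.2.1] exactly-one(true, false) = true
[1.2.2.1] false AND true = false
[1.2.2.2] true → false = false
[1.2.2] exactly-one(false, false) = false
[1.2] true → false = false
[1] true → false = false
[2] exactly-one(false, false, true) = true
[root] false AND true = false
Overall: false → denied

Denied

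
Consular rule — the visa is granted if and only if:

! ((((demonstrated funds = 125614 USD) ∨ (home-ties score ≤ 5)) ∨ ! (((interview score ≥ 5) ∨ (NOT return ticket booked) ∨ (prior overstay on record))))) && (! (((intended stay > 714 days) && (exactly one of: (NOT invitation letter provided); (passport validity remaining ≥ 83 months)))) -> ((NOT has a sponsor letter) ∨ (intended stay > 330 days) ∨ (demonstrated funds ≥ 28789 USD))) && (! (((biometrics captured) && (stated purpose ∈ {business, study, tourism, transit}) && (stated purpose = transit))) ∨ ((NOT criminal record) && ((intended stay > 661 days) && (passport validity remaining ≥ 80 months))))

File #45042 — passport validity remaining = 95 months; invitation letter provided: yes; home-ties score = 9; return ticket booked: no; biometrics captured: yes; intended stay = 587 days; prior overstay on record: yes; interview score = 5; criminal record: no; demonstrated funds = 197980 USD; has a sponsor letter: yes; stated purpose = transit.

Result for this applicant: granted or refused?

Refused

Atomic conditions:
  demonstrated funds = 125614 USD: 197980 == 125614 is false
  home-ties score ≤ 5: 9 ≤ 5 is false
  interview score ≥ 5: 5 ≥ 5 is true
  NOT return ticket booked: no → true
  prior overstay on record: yes → true
  intended stay > 714 days: 587 > 714 is false
  NOT invitation letter provided: yes → false
  passport validity remaining ≥ 83 months: 95 ≥ 83 is true
  NOT has a sponsor letter: yes → false
  intended stay > 330 days: 587 > 330 is true
  demonstrated funds ≥ 28789 USD: 197980 ≥ 28789 is true
  biometrics captured: yes → true
  stated purpose ∈ {business, study, tourism, transit}: transit is in the set → true
  stated purpose = transit: transit == transit is true
  NOT criminal record: no → true
  intended stay > 661 days: 587 > 661 is false
  passport validity remaining ≥ 80 months: 95 ≥ 80 is true
Combine:
[1.1.1] false OR false = false
[1.1.2.1] true OR true OR true = true
[1.1.2] NOT true = false
[1.1] false OR false = false
[1] NOT false = true
[2.1.1.2] exactly-one(false, true) = true
[2.1.1] false AND true = false
[2.1] NOT false = true
[2.2] false OR true OR true = true
[2] true → true = true
[3.1.1] true AND true AND true = true
[3.1] NOT true = false
[3.2.2] false AND true = false
[3.2] true AND false = false
[3] false OR false = false
[root] true AND true AND false = false
Overall: false → refused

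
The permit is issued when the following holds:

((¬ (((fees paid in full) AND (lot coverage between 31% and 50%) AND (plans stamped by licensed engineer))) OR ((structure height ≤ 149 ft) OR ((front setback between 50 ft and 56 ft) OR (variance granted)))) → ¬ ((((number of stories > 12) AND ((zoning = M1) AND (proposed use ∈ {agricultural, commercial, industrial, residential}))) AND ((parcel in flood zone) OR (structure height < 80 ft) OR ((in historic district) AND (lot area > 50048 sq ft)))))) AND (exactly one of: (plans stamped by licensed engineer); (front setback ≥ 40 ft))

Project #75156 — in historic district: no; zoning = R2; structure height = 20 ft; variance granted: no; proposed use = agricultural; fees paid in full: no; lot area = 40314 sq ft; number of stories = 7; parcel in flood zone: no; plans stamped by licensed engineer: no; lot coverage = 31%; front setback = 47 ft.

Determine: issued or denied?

Atomic conditions:
  fees paid in full: no → false
  lot coverage between 31% and 50%: 31 in [31, 50] is true
  plans stamped by licensed engineer: no → false
  structure height ≤ 149 ft: 20 ≤ 149 is true
  front setback between 50 ft and 56 ft: 47 in [50, 56] is false
  variance granted: no → false
  number of stories > 12: 7 > 12 is false
  zoning = M1: R2 == M1 is false
  proposed use ∈ {agricultural, commercial, industrial, residential}: agricultural is in the set → true
  parcel in flood zone: no → false
  structure height < 80 ft: 20 < 80 is true
  in historic district: no → false
  lot area > 50048 sq ft: 40314 > 50048 is false
  front setback ≥ 40 ft: 47 ≥ 40 is true
Combine:
[1.1.1.1] false AND true AND false = false
[1.1.1] NOT false = true
[1.1.2.2] false OR false = false
[1.1.2] true OR false = true
[1.1] true OR true = true
[1.2.1.1.2] false AND true = false
[1.2.1.1] false AND false = false
[1.2.1.2.3] false AND false = false
[1.2.1.2] false OR true OR false = true
[1.2.1] false AND true = false
[1.2] NOT false = true
[1] true → true = true
[2] exactly-one(false, true) = true
[root] true AND true = true
Overall: true → issued

Issued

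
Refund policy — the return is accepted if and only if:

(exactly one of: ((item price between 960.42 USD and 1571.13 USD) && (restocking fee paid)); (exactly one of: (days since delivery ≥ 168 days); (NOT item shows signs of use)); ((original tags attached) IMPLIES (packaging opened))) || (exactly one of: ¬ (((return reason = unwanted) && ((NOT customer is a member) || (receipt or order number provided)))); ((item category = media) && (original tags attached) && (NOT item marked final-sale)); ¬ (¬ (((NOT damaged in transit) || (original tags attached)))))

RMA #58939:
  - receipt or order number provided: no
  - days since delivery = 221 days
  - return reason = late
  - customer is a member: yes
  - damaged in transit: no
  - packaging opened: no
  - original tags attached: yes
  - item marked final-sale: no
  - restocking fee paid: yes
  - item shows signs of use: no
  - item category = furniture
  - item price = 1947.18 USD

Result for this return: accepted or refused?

Atomic conditions:
  item price between 960.42 USD and 1571.13 USD: 1947.18 in [960.42, 1571.13] is false
  restocking fee paid: yes → true
  days since delivery ≥ 168 days: 221 ≥ 168 is true
  NOT item shows signs of use: no → true
  original tags attached: yes → true
  packaging opened: no → false
  return reason = unwanted: late == unwanted is false
  NOT customer is a member: yes → false
  receipt or order number provided: no → false
  item category = media: furniture == media is false
  NOT item marked final-sale: no → true
  NOT damaged in transit: no → true
Combine:
[1.1] false AND true = false
[1.2] exactly-one(true, true) = false
[1.3] true → false = false
[1] exactly-one(false, false, false) = false
[2.1.1.2] false OR false = false
[2.1.1] false AND false = false
[2.1] NOT false = true
[2.2] false AND true AND true = false
[2.3.1.1] true OR true = true
[2.3.1] NOT true = false
[2.3] NOT false = true
[2] exactly-one(true, false, true) = false
[root] false OR false = false
Overall: false → refused

Refused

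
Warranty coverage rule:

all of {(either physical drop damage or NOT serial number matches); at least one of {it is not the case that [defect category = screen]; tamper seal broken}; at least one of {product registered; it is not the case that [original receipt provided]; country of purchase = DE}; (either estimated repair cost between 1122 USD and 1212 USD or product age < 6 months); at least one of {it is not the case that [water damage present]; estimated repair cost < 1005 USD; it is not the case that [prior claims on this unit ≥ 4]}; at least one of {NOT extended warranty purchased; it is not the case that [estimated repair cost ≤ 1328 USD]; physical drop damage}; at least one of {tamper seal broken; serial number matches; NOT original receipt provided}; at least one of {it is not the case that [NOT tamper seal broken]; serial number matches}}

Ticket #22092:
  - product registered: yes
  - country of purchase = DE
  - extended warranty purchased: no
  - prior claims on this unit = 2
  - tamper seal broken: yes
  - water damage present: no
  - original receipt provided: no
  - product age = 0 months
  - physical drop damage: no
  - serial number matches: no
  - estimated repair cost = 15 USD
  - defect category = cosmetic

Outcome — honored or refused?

Honored

Atomic conditions:
  physical drop damage: no → false
  NOT serial number matches: no → true
  defect category = screen: cosmetic == screen is false
  tamper seal broken: yes → true
  product registered: yes → true
  original receipt provided: no → false
  country of purchase = DE: DE == DE is true
  estimated repair cost between 1122 USD and 1212 USD: 15 in [1122, 1212] is false
  product age < 6 months: 0 < 6 is true
  water damage present: no → false
  estimated repair cost < 1005 USD: 15 < 1005 is true
  prior claims on this unit ≥ 4: 2 ≥ 4 is false
  NOT extended warranty purchased: no → true
  estimated repair cost ≤ 1328 USD: 15 ≤ 1328 is true
  serial number matches: no → false
  NOT original receipt provided: no → true
  NOT tamper seal broken: yes → false
Combine:
[1] false OR true = true
[2.1] NOT false = true
[2] true OR true = true
[3.2] NOT false = true
[3] true OR true OR true = true
[4] false OR true = true
[5.1] NOT false = true
[5.3] NOT false = true
[5] true OR true OR true = true
[6.2] NOT true = false
[6] true OR false OR false = true
[7] true OR false OR true = true
[8.1] NOT false = true
[8] true OR false = true
[root] true AND true AND true AND true AND true AND true AND true AND true = true
Overall: true → honored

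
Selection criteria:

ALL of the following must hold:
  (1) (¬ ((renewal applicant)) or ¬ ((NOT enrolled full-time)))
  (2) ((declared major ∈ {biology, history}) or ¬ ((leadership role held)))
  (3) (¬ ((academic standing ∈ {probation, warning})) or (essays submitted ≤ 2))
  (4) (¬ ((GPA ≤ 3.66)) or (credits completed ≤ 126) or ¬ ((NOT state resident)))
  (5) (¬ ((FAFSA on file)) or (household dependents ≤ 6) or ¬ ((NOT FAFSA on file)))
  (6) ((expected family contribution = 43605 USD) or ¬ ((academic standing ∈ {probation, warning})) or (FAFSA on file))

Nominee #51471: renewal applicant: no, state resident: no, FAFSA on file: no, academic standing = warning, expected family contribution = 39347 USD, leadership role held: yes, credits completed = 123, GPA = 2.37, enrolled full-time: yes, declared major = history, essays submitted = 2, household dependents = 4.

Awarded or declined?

Atomic conditions:
  renewal applicant: no → false
  NOT enrolled full-time: yes → false
  declared major ∈ {biology, history}: history is in the set → true
  leadership role held: yes → true
  academic standing ∈ {probation, warning}: warning is in the set → true
  essays submitted ≤ 2: 2 ≤ 2 is true
  GPA ≤ 3.66: 2.37 ≤ 3.66 is true
  credits completed ≤ 126: 123 ≤ 126 is true
  NOT state resident: no → true
  FAFSA on file: no → false
  household dependents ≤ 6: 4 ≤ 6 is true
  NOT FAFSA on file: no → true
  expected family contribution = 43605 USD: 39347 == 43605 is false
Combine:
[1.1] NOT false = true
[1.2] NOT false = true
[1] true OR true = true
[2.2] NOT true = false
[2] true OR false = true
[3.1] NOT true = false
[3] false OR true = true
[4.1] NOT true = false
[4.3] NOT true = false
[4] false OR true OR false = true
[5.1] NOT false = true
[5.3] NOT true = false
[5] true OR true OR false = true
[6.2] NOT true = false
[6] false OR false OR false = false
[root] true AND true AND true AND true AND true AND false = false
Overall: false → declined

Declined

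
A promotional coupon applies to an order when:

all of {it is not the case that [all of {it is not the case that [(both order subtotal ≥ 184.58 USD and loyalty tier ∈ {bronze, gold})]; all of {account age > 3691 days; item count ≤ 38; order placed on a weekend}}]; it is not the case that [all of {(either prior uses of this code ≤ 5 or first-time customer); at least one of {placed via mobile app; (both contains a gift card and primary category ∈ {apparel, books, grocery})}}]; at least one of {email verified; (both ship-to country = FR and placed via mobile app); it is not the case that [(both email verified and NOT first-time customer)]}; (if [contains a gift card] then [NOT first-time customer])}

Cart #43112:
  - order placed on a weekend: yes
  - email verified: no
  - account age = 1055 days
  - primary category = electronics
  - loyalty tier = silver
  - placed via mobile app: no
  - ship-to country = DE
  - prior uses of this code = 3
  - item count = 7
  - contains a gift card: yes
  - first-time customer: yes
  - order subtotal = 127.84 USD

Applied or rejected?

Atomic conditions:
  order subtotal ≥ 184.58 USD: 127.84 ≥ 184.58 is false
  loyalty tier ∈ {bronze, gold}: silver is not in the set → false
  account age > 3691 days: 1055 > 3691 is false
  item count ≤ 38: 7 ≤ 38 is true
  order placed on a weekend: yes → true
  prior uses of this code ≤ 5: 3 ≤ 5 is true
  first-time customer: yes → true
  placed via mobile app: no → false
  contains a gift card: yes → true
  primary category ∈ {apparel, books, grocery}: electronics is not in the set → false
  email verified: no → false
  ship-to country = FR: DE == FR is false
  NOT first-time customer: yes → false
Combine:
[1.1.1.1] false AND false = false
[1.1.1] NOT false = true
[1.1.2] false AND true AND true = false
[1.1] true AND false = false
[1] NOT false = true
[2.1.1] true OR true = true
[2.1.2.2] true AND false = false
[2.1.2] false OR false = false
[2.1] true AND false = false
[2] NOT false = true
[3.2] false AND false = false
[3.3.1] false AND false = false
[3.3] NOT false = true
[3] false OR false OR true = true
[4] true → false = false
[root] true AND true AND true AND false = false
Overall: false → rejected

Rejected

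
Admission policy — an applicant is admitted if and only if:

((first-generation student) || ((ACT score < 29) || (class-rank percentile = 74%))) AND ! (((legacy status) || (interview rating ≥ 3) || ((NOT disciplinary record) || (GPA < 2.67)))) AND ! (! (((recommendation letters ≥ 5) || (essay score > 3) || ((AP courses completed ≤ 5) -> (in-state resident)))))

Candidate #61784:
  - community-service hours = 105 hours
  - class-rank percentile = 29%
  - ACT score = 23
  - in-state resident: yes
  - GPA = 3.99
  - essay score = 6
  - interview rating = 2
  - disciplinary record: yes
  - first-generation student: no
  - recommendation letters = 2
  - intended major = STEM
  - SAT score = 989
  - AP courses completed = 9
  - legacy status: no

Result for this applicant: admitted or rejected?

Atomic conditions:
  first-generation student: no → false
  ACT score < 29: 23 < 29 is true
  class-rank percentile = 74%: 29 == 74 is false
  legacy status: no → false
  interview rating ≥ 3: 2 ≥ 3 is false
  NOT disciplinary record: yes → false
  GPA < 2.67: 3.99 < 2.67 is false
  recommendation letters ≥ 5: 2 ≥ 5 is false
  essay score > 3: 6 > 3 is true
  AP courses completed ≤ 5: 9 ≤ 5 is false
  in-state resident: yes → true
Combine:
[1.2] true OR false = true
[1] false OR true = true
[2.1.3] false OR false = false
[2.1] false OR false OR false = false
[2] NOT false = true
[3.1.1.3] false → true (antecedent false ⇒ implication holds) = true
[3.1.1] false OR true OR true = true
[3.1] NOT true = false
[3] NOT false = true
[root] true AND true AND true = true
Overall: true → admitted

Admitted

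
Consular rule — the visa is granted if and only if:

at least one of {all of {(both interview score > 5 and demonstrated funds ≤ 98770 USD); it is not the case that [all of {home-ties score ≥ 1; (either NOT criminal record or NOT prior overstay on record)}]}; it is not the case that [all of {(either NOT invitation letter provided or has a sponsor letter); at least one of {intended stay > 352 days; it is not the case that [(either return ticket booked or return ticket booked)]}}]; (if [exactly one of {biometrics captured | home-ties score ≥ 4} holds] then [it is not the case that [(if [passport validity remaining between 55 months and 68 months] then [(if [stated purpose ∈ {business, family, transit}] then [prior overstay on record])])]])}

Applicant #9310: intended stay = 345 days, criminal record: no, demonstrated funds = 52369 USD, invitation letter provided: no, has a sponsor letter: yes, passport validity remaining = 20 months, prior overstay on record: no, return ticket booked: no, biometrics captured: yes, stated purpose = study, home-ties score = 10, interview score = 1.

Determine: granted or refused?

Atomic conditions:
  interview score > 5: 1 > 5 is false
  demonstrated funds ≤ 98770 USD: 52369 ≤ 98770 is true
  home-ties score ≥ 1: 10 ≥ 1 is true
  NOT criminal record: no → true
  NOT prior overstay on record: no → true
  NOT invitation letter provided: no → true
  has a sponsor letter: yes → true
  intended stay > 352 days: 345 > 352 is false
  return ticket booked: no → false
  biometrics captured: yes → true
  home-ties score ≥ 4: 10 ≥ 4 is true
  passport validity remaining between 55 months and 68 months: 20 in [55, 68] is false
  stated purpose ∈ {business, family, transit}: study is not in the set → false
  prior overstay on record: no → false
Combine:
[1.1] false AND true = false
[1.2.1.2] true OR true = true
[1.2.1] true AND true = true
[1.2] NOT true = false
[1] false AND false = false
[2.1.1] true OR true = true
[2.1.2.2.1] false OR false = false
[2.1.2.2] NOT false = true
[2.1.2] false OR true = true
[2.1] true AND true = true
[2] NOT true = false
[3.1] exactly-one(true, true) = false
[3.2.1.2] false → false (antecedent false ⇒ implication holds) = true
[3.2.1] false → true (antecedent false ⇒ implication holds) = true
[3.2] NOT true = false
[3] false → false (antecedent false ⇒ implication holds) = true
[root] false OR false OR true = true
Overall: true → granted

Granted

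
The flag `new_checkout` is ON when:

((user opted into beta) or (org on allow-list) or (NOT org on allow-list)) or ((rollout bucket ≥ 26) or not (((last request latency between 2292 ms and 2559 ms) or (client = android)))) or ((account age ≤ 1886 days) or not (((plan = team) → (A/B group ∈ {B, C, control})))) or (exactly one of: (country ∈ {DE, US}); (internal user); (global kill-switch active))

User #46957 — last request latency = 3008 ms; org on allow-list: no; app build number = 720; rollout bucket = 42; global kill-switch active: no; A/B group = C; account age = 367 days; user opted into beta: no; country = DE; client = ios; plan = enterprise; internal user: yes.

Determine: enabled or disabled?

Enabled

Atomic conditions:
  user opted into beta: no → false
  org on allow-list: no → false
  NOT org on allow-list: no → true
  rollout bucket ≥ 26: 42 ≥ 26 is true
  last request latency between 2292 ms and 2559 ms: 3008 in [2292, 2559] is false
  client = android: ios == android is false
  account age ≤ 1886 days: 367 ≤ 1886 is true
  plan = team: enterprise == team is false
  A/B group ∈ {B, C, control}: C is in the set → true
  country ∈ {DE, US}: DE is in the set → true
  internal user: yes → true
  global kill-switch active: no → false
Combine:
[1] false OR false OR true = true
[2.2.1] false OR false = false
[2.2] NOT false = true
[2] true OR true = true
[3.2.1] false → true (antecedent false ⇒ implication holds) = true
[3.2] NOT true = false
[3] true OR false = true
[4] exactly-one(true, true, false) = false
[root] true OR true OR true OR false = true
Overall: true → enabled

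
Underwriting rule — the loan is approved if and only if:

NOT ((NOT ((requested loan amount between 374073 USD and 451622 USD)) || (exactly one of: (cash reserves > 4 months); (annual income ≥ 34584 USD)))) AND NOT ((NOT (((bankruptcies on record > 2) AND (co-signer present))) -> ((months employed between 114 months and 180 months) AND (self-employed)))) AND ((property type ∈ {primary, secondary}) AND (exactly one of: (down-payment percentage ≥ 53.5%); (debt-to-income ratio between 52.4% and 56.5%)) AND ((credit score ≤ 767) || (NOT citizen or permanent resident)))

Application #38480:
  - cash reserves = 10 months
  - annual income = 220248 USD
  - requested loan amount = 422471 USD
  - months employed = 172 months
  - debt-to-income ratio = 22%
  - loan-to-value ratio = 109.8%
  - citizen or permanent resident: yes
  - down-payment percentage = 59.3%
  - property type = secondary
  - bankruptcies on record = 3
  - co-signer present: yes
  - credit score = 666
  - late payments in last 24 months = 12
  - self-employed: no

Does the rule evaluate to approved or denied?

Denied

Atomic conditions:
  requested loan amount between 374073 USD and 451622 USD: 422471 in [374073, 451622] is true
  cash reserves > 4 months: 10 > 4 is true
  annual income ≥ 34584 USD: 220248 ≥ 34584 is true
  bankruptcies on record > 2: 3 > 2 is true
  co-signer present: yes → true
  months employed between 114 months and 180 months: 172 in [114, 180] is true
  self-employed: no → false
  property type ∈ {primary, secondary}: secondary is in the set → true
  down-payment percentage ≥ 53.5%: 59.3 ≥ 53.5 is true
  debt-to-income ratio between 52.4% and 56.5%: 22 in [52.4, 56.5] is false
  credit score ≤ 767: 666 ≤ 767 is true
  NOT citizen or permanent resident: yes → false
Combine:
[1.1.1] NOT true = false
[1.1.2] exactly-one(true, true) = false
[1.1] false OR false = false
[1] NOT false = true
[2.1.1.1] true AND true = true
[2.1.1] NOT true = false
[2.1.2] true AND false = false
[2.1] false → false (antecedent false ⇒ implication holds) = true
[2] NOT true = false
[3.2] exactly-one(true, false) = true
[3.3] true OR false = true
[3] true AND true AND true = true
[root] true AND false AND true = false
Overall: false → denied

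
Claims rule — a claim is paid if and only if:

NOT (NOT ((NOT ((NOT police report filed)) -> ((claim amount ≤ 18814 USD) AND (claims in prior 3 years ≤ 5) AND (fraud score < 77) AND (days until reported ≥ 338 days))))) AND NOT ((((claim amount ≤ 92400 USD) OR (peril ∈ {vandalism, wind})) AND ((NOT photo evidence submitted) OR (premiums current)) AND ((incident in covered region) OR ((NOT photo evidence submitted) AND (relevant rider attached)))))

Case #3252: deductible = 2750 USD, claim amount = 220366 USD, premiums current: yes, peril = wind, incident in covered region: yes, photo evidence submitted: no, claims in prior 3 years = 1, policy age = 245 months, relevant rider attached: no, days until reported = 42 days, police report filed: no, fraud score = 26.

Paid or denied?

Denied

Atomic conditions:
  NOT police report filed: no → true
  claim amount ≤ 18814 USD: 220366 ≤ 18814 is false
  claims in prior 3 years ≤ 5: 1 ≤ 5 is true
  fraud score < 77: 26 < 77 is true
  days until reported ≥ 338 days: 42 ≥ 338 is false
  claim amount ≤ 92400 USD: 220366 ≤ 92400 is false
  peril ∈ {vandalism, wind}: wind is in the set → true
  NOT photo evidence submitted: no → true
  premiums current: yes → true
  incident in covered region: yes → true
  relevant rider attached: no → false
Combine:
[1.1.1.1] NOT true = false
[1.1.1.2] false AND true AND true AND false = false
[1.1.1] false → false (antecedent false ⇒ implication holds) = true
[1.1] NOT true = false
[1] NOT false = true
[2.1.1] false OR true = true
[2.1.2] true OR true = true
[2.1.3.2] true AND false = false
[2.1.3] true OR false = true
[2.1] true AND true AND true = true
[2] NOT true = false
[root] true AND false = false
Overall: false → denied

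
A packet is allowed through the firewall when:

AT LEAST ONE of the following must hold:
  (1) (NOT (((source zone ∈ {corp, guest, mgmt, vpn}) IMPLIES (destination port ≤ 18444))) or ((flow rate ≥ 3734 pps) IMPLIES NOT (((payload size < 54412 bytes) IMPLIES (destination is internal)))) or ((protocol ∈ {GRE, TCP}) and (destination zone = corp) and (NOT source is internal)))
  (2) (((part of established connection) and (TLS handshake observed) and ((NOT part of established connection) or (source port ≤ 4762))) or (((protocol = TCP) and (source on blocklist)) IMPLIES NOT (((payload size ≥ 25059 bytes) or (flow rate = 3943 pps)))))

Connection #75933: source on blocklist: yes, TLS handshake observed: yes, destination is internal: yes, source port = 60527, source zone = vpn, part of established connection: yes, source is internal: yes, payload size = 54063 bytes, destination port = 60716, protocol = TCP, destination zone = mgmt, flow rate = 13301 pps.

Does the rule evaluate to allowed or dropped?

Allowed

Atomic conditions:
  source zone ∈ {corp, guest, mgmt, vpn}: vpn is in the set → true
  destination port ≤ 18444: 60716 ≤ 18444 is false
  flow rate ≥ 3734 pps: 13301 ≥ 3734 is true
  payload size < 54412 bytes: 54063 < 54412 is true
  destination is internal: yes → true
  protocol ∈ {GRE, TCP}: TCP is in the set → true
  destination zone = corp: mgmt == corp is false
  NOT source is internal: yes → false
  part of established connection: yes → true
  TLS handshake observed: yes → true
  NOT part of established connection: yes → false
  source port ≤ 4762: 60527 ≤ 4762 is false
  protocol = TCP: TCP == TCP is true
  source on blocklist: yes → true
  payload size ≥ 25059 bytes: 54063 ≥ 25059 is true
  flow rate = 3943 pps: 13301 == 3943 is false
Combine:
[1.1.1] true → false = false
[1.1] NOT false = true
[1.2.2.1] true → true = true
[1.2.2] NOT true = false
[1.2] true → false = false
[1.3] true AND false AND false = false
[1] true OR false OR false = true
[2.1.3] false OR false = false
[2.1] true AND true AND false = false
[2.2.1] true AND true = true
[2.2.2.1] true OR false = true
[2.2.2] NOT true = false
[2.2] true → false = false
[2] false OR false = false
[root] true OR false = true
Overall: true → allowed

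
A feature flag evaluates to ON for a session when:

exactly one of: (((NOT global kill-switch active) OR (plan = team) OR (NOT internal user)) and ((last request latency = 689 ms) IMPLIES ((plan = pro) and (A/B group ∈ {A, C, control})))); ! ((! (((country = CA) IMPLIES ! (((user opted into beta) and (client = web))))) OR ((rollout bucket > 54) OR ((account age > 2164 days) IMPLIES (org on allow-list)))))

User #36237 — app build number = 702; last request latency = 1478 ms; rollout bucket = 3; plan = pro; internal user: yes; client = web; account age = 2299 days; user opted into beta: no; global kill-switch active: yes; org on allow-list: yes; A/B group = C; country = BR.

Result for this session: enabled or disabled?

Disabled

Atomic conditions:
  NOT global kill-switch active: yes → false
  plan = team: pro == team is false
  NOT internal user: yes → false
  last request latency = 689 ms: 1478 == 689 is false
  plan = pro: pro == pro is true
  A/B group ∈ {A, C, control}: C is in the set → true
  country = CA: BR == CA is false
  user opted into beta: no → false
  client = web: web == web is true
  rollout bucket > 54: 3 > 54 is false
  account age > 2164 days: 2299 > 2164 is true
  org on allow-list: yes → true
Combine:
[1.1] false OR false OR false = false
[1.2.2] true AND true = true
[1.2] false → true (antecedent false ⇒ implication holds) = true
[1] false AND true = false
[2.1.1.1.2.1] false AND true = false
[2.1.1.1.2] NOT false = true
[2.1.1.1] false → true (antecedent false ⇒ implication holds) = true
[2.1.1] NOT true = false
[2.1.2.2] true → true = true
[2.1.2] false OR true = true
[2.1] false OR true = true
[2] NOT true = false
[root] exactly-one(false, false) = false
Overall: false → disabled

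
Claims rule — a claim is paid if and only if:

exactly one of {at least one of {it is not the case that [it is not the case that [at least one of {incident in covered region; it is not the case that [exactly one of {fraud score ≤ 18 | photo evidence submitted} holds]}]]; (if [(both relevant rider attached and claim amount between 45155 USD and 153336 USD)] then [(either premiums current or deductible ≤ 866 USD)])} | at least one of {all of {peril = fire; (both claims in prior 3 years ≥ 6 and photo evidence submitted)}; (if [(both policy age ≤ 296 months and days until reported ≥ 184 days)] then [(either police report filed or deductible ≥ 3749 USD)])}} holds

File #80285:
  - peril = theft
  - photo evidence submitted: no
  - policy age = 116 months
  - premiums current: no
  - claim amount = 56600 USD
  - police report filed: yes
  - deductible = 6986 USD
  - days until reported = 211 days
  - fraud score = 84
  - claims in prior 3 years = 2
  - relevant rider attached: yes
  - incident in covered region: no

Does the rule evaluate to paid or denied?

Denied

Atomic conditions:
  incident in covered region: no → false
  fraud score ≤ 18: 84 ≤ 18 is false
  photo evidence submitted: no → false
  relevant rider attached: yes → true
  claim amount between 45155 USD and 153336 USD: 56600 in [45155, 153336] is true
  premiums current: no → false
  deductible ≤ 866 USD: 6986 ≤ 866 is false
  peril = fire: theft == fire is false
  claims in prior 3 years ≥ 6: 2 ≥ 6 is false
  policy age ≤ 296 months: 116 ≤ 296 is true
  days until reported ≥ 184 days: 211 ≥ 184 is true
  police report filed: yes → true
  deductible ≥ 3749 USD: 6986 ≥ 3749 is true
Combine:
[1.1.1.1.2.1] exactly-one(false, false) = false
[1.1.1.1.2] NOT false = true
[1.1.1.1] false OR true = true
[1.1.1] NOT true = false
[1.1] NOT false = true
[1.2.1] true AND true = true
[1.2.2] false OR false = false
[1.2] true → false = false
[1] true OR false = true
[2.1.2] false AND false = false
[2.1] false AND false = false
[2.2.1] true AND true = true
[2.2.2] true OR true = true
[2.2] true → true = true
[2] false OR true = true
[root] exactly-one(true, true) = false
Overall: false → denied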